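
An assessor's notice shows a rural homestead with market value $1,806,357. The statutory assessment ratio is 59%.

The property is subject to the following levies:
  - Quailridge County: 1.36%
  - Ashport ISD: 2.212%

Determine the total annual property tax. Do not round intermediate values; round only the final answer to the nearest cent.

Assessed value = $1,806,357 × 0.59 = $1,065,750.63
Quailridge County: $1,065,750.63 × 0.0136 = $14,494.208568
Ashport ISD: $1,065,750.63 × 0.02212 = $23,574.4039356
Total = $14,494.208568 + $23,574.4039356 = $38,068.6125036

$38,068.61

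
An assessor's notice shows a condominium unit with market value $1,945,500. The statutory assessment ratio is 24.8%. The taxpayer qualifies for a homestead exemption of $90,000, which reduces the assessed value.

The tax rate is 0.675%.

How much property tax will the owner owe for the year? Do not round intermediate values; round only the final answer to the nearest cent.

$2,649.27

Assessed value = $1,945,500 × 0.248 = $482,484
Taxable value = $482,484 − $90,000 = $392,484
Tax = $392,484 × 0.00675 = $2,649.267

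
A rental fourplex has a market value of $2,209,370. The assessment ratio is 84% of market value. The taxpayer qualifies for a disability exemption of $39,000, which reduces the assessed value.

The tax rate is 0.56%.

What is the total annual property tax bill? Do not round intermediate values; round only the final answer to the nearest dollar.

$10,174

Assessed value = $2,209,370 × 0.84 = $1,855,870.8
Taxable value = $1,855,870.8 − $39,000 = $1,816,870.8
Tax = $1,816,870.8 × 0.0056 = $10,174.47648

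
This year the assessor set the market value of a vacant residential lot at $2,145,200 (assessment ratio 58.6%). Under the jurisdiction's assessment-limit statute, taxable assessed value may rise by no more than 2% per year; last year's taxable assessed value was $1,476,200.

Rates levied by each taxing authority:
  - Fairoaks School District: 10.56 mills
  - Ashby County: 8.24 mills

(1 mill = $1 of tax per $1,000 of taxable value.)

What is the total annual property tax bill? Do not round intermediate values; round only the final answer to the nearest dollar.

$23,633

Uncapped assessed value = $2,145,200 × 0.586 = $1,257,087.2
Cap limit = $1,476,200 × 1.02 = $1,505,724
Taxable assessed value = min($1,257,087.2, $1,505,724) = $1,257,087.2 (cap does not bind)
Fairoaks School District: $1,257,087.2 × 0.01056 = $13,274.840832
Ashby County: $1,257,087.2 × 0.00824 = $10,358.398528
Total = $23,633.23936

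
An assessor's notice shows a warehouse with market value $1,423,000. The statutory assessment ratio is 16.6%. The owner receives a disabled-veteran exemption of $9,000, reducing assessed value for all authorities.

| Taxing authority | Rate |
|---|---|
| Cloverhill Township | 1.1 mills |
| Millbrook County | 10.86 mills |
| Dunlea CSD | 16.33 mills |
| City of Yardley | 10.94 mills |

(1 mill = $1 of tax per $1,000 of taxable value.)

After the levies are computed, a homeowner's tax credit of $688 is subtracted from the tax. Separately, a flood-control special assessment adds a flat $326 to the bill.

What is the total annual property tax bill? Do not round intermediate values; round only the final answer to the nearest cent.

$8,551.76

Assessed value = $1,423,000 × 0.166 = $236,218
Taxable value = $236,218 − $9,000 = $227,218
Cloverhill Township: $227,218 × 0.0011 = $249.9398
Millbrook County: $227,218 × 0.01086 = $2,467.58748
Dunlea CSD: $227,218 × 0.01633 = $3,710.46994
City of Yardley: $227,218 × 0.01094 = $2,485.76492
Levies subtotal = $8,913.76214
After credit = $8,913.76214 − $688 = $8,225.76214
Total = $8,225.76214 + $326 = $8,551.76214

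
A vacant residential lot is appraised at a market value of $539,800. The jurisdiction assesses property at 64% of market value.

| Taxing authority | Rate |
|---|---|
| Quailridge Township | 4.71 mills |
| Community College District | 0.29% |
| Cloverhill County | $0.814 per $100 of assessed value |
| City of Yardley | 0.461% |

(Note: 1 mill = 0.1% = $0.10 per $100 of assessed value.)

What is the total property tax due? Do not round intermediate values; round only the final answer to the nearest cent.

Assessed value = $539,800 × 0.64 = $345,472
Quailridge Township: $345,472 × 0.00471 = $1,627.17312
Community College District: $345,472 × 0.0029 = $1,001.8688
Cloverhill County: $345,472 × 0.00814 = $2,812.14208
City of Yardley: $345,472 × 0.00461 = $1,592.62592
Total = $7,033.80992

$7,033.81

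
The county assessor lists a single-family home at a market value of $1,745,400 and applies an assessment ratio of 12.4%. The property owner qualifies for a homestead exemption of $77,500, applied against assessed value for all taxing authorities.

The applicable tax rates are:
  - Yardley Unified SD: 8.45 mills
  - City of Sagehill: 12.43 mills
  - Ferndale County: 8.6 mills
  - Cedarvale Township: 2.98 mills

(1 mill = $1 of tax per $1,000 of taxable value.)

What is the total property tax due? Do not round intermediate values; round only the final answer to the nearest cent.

$4,509.65

Assessed value = $1,745,400 × 0.124 = $216,429.6
Taxable value = $216,429.6 − $77,500 = $138,929.6
Yardley Unified SD: $138,929.6 × 0.00845 = $1,173.95512
City of Sagehill: $138,929.6 × 0.01243 = $1,726.894928
Ferndale County: $138,929.6 × 0.0086 = $1,194.79456
Cedarvale Township: $138,929.6 × 0.00298 = $414.010208
Total = $1,173.95512 + $1,726.894928 + $1,194.79456 + $414.010208 = $4,509.654816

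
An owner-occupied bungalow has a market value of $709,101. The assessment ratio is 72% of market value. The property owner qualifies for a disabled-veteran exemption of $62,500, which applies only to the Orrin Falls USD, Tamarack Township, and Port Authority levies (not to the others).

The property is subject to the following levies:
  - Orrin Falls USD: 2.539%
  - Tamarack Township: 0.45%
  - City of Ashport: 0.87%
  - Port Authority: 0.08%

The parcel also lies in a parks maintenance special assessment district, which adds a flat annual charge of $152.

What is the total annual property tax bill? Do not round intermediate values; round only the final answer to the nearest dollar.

$18,345

Assessed value = $709,101 × 0.72 = $510,552.72
Orrin Falls USD: ($510,552.72 − $62,500) × 0.02539 = $448,052.72 × 0.02539 = $11,376.0585608
Tamarack Township: ($510,552.72 − $62,500) × 0.0045 = $448,052.72 × 0.0045 = $2,016.23724
City of Ashport: $510,552.72 × 0.0087 = $4,441.808664
Port Authority: ($510,552.72 − $62,500) × 0.0008 = $448,052.72 × 0.0008 = $358.442176
Levies subtotal = $18,192.5466408
Total = $18,192.5466408 + $152 = $18,344.5466408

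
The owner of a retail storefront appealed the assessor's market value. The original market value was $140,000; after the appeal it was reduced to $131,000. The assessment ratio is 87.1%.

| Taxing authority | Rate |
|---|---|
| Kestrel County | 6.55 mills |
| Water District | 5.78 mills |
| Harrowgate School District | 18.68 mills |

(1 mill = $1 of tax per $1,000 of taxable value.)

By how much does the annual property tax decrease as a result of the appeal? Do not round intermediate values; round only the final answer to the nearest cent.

$243.09

Old assessed value = $140,000 × 0.871 = $121,940
New assessed value = $131,000 × 0.871 = $114,101
Combined rate = 0.00655 + 0.00578 + 0.01868 = 0.03101
Old tax = $121,940 × 0.03101 = $3,781.3594
New tax = $114,101 × 0.03101 = $3,538.27201
Reduction = $3,781.3594 − $3,538.27201 = $243.08739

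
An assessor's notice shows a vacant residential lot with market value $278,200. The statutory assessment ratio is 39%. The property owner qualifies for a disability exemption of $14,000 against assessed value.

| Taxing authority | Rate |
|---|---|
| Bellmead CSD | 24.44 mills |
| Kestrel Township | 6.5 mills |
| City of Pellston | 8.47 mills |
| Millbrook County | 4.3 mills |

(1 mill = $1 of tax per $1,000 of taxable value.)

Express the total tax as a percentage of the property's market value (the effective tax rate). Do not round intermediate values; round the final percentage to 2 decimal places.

1.48%

Assessed value = $278,200 × 0.39 = $108,498
Taxable value = $108,498 − $14,000 = $94,498
Bellmead CSD: $94,498 × 0.02444 = $2,309.53112
Kestrel Township: $94,498 × 0.0065 = $614.237
City of Pellston: $94,498 × 0.00847 = $800.39806
Millbrook County: $94,498 × 0.0043 = $406.3414
Total tax = $4,130.50758
Effective rate = $4,130.50758 ÷ $278,200 = 1.48% of market value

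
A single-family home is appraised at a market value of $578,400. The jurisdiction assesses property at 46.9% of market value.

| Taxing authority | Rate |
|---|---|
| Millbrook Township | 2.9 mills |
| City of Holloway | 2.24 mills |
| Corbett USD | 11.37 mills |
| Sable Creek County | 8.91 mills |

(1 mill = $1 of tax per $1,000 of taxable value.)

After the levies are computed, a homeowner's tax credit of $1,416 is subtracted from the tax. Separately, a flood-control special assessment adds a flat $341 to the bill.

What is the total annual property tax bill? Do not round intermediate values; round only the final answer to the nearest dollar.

$5,821

Assessed value = $578,400 × 0.469 = $271,269.6
Millbrook Township: $271,269.6 × 0.0029 = $786.68184
City of Holloway: $271,269.6 × 0.00224 = $607.643904
Corbett USD: $271,269.6 × 0.01137 = $3,084.335352
Sable Creek County: $271,269.6 × 0.00891 = $2,417.012136
Levies subtotal = $6,895.673232
After credit = $6,895.673232 − $1,416 = $5,479.673232
Total = $5,479.673232 + $341 = $5,820.673232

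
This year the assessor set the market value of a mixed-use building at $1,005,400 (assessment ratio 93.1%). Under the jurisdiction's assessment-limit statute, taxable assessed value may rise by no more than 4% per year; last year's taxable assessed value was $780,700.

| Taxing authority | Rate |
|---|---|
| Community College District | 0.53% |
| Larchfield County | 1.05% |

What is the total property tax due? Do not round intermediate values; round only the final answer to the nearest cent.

$12,828.46

Uncapped assessed value = $1,005,400 × 0.931 = $936,027.4
Cap limit = $780,700 × 1.04 = $811,928
Taxable assessed value = min($936,027.4, $811,928) = $811,928 (cap binds)
Community College District: $811,928 × 0.0053 = $4,303.2184
Larchfield County: $811,928 × 0.0105 = $8,525.244
Total = $12,828.4624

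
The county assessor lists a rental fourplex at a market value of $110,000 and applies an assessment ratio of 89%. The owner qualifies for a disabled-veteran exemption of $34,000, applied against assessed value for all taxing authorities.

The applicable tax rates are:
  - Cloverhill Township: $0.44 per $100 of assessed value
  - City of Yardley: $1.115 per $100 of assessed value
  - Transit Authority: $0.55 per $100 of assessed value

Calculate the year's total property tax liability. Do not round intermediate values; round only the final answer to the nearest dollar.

$1,345

Assessed value = $110,000 × 0.89 = $97,900
Taxable value = $97,900 − $34,000 = $63,900
Cloverhill Township: $63,900 × 0.0044 = $281.16
City of Yardley: $63,900 × 0.01115 = $712.485
Transit Authority: $63,900 × 0.0055 = $351.45
Total = $281.16 + $712.485 + $351.45 = $1,345.095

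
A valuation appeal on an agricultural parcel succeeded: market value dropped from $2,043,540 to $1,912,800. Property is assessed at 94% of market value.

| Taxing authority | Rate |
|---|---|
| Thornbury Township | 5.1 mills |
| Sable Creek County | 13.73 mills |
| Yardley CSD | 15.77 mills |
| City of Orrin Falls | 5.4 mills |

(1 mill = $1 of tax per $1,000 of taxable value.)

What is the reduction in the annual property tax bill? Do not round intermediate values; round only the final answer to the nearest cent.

Old assessed value = $2,043,540 × 0.94 = $1,920,927.6
New assessed value = $1,912,800 × 0.94 = $1,798,032
Combined rate = 0.0051 + 0.01373 + 0.01577 + 0.0054 = 0.04
Old tax = $1,920,927.6 × 0.04 = $76,837.104
New tax = $1,798,032 × 0.04 = $71,921.28
Reduction = $76,837.104 − $71,921.28 = $4,915.824

$4,915.82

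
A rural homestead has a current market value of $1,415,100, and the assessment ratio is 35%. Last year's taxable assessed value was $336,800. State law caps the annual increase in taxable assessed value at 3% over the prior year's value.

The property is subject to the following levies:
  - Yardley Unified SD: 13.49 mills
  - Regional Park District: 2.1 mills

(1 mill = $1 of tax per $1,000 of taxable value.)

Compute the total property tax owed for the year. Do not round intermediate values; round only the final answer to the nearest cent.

Uncapped assessed value = $1,415,100 × 0.35 = $495,285
Cap limit = $336,800 × 1.03 = $346,904
Taxable assessed value = min($495,285, $346,904) = $346,904 (cap binds)
Yardley Unified SD: $346,904 × 0.01349 = $4,679.73496
Regional Park District: $346,904 × 0.0021 = $728.4984
Total = $5,408.23336

$5,408.23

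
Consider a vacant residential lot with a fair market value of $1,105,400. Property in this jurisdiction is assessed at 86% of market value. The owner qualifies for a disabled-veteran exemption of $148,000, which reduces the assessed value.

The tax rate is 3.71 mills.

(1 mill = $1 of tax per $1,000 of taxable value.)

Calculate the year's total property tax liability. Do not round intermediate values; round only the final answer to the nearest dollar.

Assessed value = $1,105,400 × 0.86 = $950,644
Taxable value = $950,644 − $148,000 = $802,644
Tax = $802,644 × 0.00371 = $2,977.80924

$2,978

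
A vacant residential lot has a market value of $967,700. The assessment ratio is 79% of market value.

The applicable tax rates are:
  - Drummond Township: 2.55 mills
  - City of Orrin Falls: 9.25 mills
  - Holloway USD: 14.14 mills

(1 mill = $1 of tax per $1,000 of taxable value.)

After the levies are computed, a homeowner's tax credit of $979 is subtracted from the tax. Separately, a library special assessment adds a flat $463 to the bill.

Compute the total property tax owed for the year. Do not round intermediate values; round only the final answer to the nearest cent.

Assessed value = $967,700 × 0.79 = $764,483
Drummond Township: $764,483 × 0.00255 = $1,949.43165
City of Orrin Falls: $764,483 × 0.00925 = $7,071.46775
Holloway USD: $764,483 × 0.01414 = $10,809.78962
Levies subtotal = $19,830.68902
After credit = $19,830.68902 − $979 = $18,851.68902
Total = $18,851.68902 + $463 = $19,314.68902

$19,314.69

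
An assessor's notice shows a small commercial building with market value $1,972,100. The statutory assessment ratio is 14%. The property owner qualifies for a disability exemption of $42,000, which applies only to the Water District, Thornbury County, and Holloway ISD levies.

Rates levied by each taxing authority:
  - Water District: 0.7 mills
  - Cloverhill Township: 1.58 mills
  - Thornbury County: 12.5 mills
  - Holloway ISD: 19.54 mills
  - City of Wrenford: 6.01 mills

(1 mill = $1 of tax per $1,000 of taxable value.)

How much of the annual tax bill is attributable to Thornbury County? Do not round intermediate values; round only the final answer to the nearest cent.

Assessed value = $1,972,100 × 0.14 = $276,094
Thornbury County taxable value = $276,094 − $42,000 = $234,094
Thornbury County levy = $234,094 × 0.0125 = $2,926.175

$2,926.18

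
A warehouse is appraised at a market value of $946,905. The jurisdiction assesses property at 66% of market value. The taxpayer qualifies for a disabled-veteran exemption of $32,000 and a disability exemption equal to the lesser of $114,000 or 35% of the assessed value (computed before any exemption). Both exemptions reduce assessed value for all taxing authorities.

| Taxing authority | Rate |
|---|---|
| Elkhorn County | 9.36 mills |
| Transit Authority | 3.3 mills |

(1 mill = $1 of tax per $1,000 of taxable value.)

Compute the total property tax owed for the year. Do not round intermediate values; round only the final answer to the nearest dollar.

Assessed value = $946,905 × 0.66 = $624,957.3
Disability exemption = min($114,000, 35% × $624,957.3) = min($114,000, $218,735.055) = $114,000 (dollar cap binds)
Taxable value = $624,957.3 − $32,000 − $114,000 = $478,957.3
Elkhorn County: $478,957.3 × 0.00936 = $4,483.040328
Transit Authority: $478,957.3 × 0.0033 = $1,580.55909
Total = $6,063.599418

$6,064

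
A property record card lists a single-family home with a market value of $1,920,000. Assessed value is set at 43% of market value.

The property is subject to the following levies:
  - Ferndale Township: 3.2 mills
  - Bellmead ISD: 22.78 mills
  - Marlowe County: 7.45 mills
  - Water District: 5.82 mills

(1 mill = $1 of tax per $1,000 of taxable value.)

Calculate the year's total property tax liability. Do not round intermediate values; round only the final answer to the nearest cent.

$32,404.80

Assessed value = $1,920,000 × 0.43 = $825,600
Ferndale Township: $825,600 × 0.0032 = $2,641.92
Bellmead ISD: $825,600 × 0.02278 = $18,807.168
Marlowe County: $825,600 × 0.00745 = $6,150.72
Water District: $825,600 × 0.00582 = $4,804.992
Total = $2,641.92 + $18,807.168 + $6,150.72 + $4,804.992 = $32,404.8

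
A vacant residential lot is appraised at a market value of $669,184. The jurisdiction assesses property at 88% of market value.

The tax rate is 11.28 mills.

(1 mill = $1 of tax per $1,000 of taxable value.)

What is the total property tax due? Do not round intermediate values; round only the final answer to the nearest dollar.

Assessed value = $669,184 × 0.88 = $588,881.92
Tax = $588,881.92 × 0.01128 = $6,642.5880576

$6,643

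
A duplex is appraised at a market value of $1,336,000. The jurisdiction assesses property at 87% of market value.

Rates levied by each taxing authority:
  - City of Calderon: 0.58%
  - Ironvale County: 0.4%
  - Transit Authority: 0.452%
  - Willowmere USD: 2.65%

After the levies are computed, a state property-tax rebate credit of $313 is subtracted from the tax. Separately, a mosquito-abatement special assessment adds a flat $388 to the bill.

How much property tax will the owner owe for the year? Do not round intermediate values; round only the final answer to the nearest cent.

Assessed value = $1,336,000 × 0.87 = $1,162,320
City of Calderon: $1,162,320 × 0.0058 = $6,741.456
Ironvale County: $1,162,320 × 0.004 = $4,649.28
Transit Authority: $1,162,320 × 0.00452 = $5,253.6864
Willowmere USD: $1,162,320 × 0.0265 = $30,801.48
Levies subtotal = $47,445.9024
After credit = $47,445.9024 − $313 = $47,132.9024
Total = $47,132.9024 + $388 = $47,520.9024

$47,520.90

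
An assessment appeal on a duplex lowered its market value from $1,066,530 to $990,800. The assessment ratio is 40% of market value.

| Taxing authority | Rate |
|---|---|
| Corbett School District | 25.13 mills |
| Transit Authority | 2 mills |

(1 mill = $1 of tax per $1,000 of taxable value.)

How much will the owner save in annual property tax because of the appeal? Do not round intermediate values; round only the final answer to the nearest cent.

$821.82

Old assessed value = $1,066,530 × 0.4 = $426,612
New assessed value = $990,800 × 0.4 = $396,320
Combined rate = 0.02513 + 0.002 = 0.02713
Old tax = $426,612 × 0.02713 = $11,573.98356
New tax = $396,320 × 0.02713 = $10,752.1616
Reduction = $11,573.98356 − $10,752.1616 = $821.82196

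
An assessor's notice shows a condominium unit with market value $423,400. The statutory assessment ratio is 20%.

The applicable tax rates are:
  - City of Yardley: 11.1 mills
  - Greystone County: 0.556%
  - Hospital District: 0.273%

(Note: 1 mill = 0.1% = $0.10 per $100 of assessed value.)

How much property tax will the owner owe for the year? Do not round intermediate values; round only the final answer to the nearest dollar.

$1,642

Assessed value = $423,400 × 0.2 = $84,680
City of Yardley: $84,680 × 0.0111 = $939.948
Greystone County: $84,680 × 0.00556 = $470.8208
Hospital District: $84,680 × 0.00273 = $231.1764
Total = $1,641.9452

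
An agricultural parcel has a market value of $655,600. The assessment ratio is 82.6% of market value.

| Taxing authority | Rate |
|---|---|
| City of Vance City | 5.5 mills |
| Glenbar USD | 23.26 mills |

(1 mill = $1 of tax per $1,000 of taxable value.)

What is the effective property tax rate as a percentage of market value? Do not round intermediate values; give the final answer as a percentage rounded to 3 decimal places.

Assessed value = $655,600 × 0.826 = $541,525.6
City of Vance City: $541,525.6 × 0.0055 = $2,978.3908
Glenbar USD: $541,525.6 × 0.02326 = $12,595.885456
Total tax = $15,574.276256
Effective rate = $15,574.276256 ÷ $655,600 = 2.376% of market value

2.376%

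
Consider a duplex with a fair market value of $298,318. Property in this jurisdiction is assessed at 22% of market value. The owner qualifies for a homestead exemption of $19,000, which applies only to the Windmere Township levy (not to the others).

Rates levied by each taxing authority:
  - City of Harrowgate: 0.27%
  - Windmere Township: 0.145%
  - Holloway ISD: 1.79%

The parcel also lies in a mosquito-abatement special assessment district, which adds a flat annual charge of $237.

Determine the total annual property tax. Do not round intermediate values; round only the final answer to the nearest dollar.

$1,657

Assessed value = $298,318 × 0.22 = $65,629.96
City of Harrowgate: $65,629.96 × 0.0027 = $177.200892
Windmere Township: ($65,629.96 − $19,000) × 0.00145 = $46,629.96 × 0.00145 = $67.613442
Holloway ISD: $65,629.96 × 0.0179 = $1,174.776284
Levies subtotal = $1,419.590618
Total = $1,419.590618 + $237 = $1,656.590618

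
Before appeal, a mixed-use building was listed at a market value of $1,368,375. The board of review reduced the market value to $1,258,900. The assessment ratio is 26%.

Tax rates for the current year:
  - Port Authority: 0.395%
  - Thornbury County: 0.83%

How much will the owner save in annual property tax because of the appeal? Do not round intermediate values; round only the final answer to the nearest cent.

$348.68

Old assessed value = $1,368,375 × 0.26 = $355,777.5
New assessed value = $1,258,900 × 0.26 = $327,314
Combined rate = 0.00395 + 0.0083 = 0.01225
Old tax = $355,777.5 × 0.01225 = $4,358.274375
New tax = $327,314 × 0.01225 = $4,009.5965
Reduction = $4,358.274375 − $4,009.5965 = $348.677875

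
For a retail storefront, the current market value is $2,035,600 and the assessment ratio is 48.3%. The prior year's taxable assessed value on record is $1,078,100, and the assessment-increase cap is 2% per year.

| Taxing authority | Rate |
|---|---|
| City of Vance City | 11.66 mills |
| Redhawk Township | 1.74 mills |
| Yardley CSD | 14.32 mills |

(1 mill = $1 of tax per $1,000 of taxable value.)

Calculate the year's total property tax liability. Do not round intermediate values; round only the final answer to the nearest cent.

$27,254.16

Uncapped assessed value = $2,035,600 × 0.483 = $983,194.8
Cap limit = $1,078,100 × 1.02 = $1,099,662
Taxable assessed value = min($983,194.8, $1,099,662) = $983,194.8 (cap does not bind)
City of Vance City: $983,194.8 × 0.01166 = $11,464.051368
Redhawk Township: $983,194.8 × 0.00174 = $1,710.758952
Yardley CSD: $983,194.8 × 0.01432 = $14,079.349536
Total = $27,254.159856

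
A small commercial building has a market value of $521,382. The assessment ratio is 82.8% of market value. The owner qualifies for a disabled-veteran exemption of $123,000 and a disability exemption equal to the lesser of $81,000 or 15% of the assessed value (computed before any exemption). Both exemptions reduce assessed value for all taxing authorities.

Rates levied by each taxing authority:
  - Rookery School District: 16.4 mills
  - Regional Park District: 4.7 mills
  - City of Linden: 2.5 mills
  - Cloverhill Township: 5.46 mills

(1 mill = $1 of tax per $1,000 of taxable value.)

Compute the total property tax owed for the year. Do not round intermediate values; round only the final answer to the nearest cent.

Assessed value = $521,382 × 0.828 = $431,704.296
Disability exemption = min($81,000, 15% × $431,704.296) = min($81,000, $64,755.6444) = $64,755.6444 (percentage binds)
Taxable value = $431,704.296 − $123,000 − $64,755.6444 = $243,948.6516
Rookery School District: $243,948.6516 × 0.0164 = $4,000.75788624
Regional Park District: $243,948.6516 × 0.0047 = $1,146.55866252
City of Linden: $243,948.6516 × 0.0025 = $609.871629
Cloverhill Township: $243,948.6516 × 0.00546 = $1,331.959637736
Total = $7,089.147815496

$7,089.15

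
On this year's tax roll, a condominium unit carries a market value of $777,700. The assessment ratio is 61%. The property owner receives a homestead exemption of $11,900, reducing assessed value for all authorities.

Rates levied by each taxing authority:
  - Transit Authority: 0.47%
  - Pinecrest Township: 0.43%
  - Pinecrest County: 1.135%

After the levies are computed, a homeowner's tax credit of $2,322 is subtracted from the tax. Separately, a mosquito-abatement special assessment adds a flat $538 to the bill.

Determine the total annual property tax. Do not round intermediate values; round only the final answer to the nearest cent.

Assessed value = $777,700 × 0.61 = $474,397
Taxable value = $474,397 − $11,900 = $462,497
Transit Authority: $462,497 × 0.0047 = $2,173.7359
Pinecrest Township: $462,497 × 0.0043 = $1,988.7371
Pinecrest County: $462,497 × 0.01135 = $5,249.34095
Levies subtotal = $9,411.81395
After credit = $9,411.81395 − $2,322 = $7,089.81395
Total = $7,089.81395 + $538 = $7,627.81395

$7,627.81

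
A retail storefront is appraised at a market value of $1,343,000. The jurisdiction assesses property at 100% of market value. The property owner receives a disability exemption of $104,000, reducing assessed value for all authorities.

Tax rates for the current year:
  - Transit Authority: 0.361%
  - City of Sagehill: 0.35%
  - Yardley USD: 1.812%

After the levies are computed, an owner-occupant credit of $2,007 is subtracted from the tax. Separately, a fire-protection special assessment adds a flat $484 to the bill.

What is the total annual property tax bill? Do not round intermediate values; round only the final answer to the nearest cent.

Assessed value = $1,343,000 × 1 = $1,343,000
Taxable value = $1,343,000 − $104,000 = $1,239,000
Transit Authority: $1,239,000 × 0.00361 = $4,472.79
City of Sagehill: $1,239,000 × 0.0035 = $4,336.5
Yardley USD: $1,239,000 × 0.01812 = $22,450.68
Levies subtotal = $31,259.97
After credit = $31,259.97 − $2,007 = $29,252.97
Total = $29,252.97 + $484 = $29,736.97

$29,736.97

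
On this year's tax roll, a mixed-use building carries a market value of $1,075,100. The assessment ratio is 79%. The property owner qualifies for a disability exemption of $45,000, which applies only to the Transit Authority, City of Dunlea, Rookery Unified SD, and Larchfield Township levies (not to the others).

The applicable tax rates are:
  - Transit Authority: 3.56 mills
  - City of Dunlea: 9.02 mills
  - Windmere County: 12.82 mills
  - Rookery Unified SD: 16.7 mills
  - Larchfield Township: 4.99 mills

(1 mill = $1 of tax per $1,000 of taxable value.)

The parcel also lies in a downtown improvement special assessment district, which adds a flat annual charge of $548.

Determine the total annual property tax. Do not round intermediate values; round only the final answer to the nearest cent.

Assessed value = $1,075,100 × 0.79 = $849,329
Transit Authority: ($849,329 − $45,000) × 0.00356 = $804,329 × 0.00356 = $2,863.41124
City of Dunlea: ($849,329 − $45,000) × 0.00902 = $804,329 × 0.00902 = $7,255.04758
Windmere County: $849,329 × 0.01282 = $10,888.39778
Rookery Unified SD: ($849,329 − $45,000) × 0.0167 = $804,329 × 0.0167 = $13,432.2943
Larchfield Township: ($849,329 − $45,000) × 0.00499 = $804,329 × 0.00499 = $4,013.60171
Levies subtotal = $38,452.75261
Total = $38,452.75261 + $548 = $39,000.75261

$39,000.75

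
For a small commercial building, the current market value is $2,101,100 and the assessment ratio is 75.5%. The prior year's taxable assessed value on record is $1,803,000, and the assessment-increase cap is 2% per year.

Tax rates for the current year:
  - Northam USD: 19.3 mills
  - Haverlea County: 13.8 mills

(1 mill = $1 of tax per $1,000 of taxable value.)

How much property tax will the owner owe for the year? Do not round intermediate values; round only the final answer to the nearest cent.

$52,507.54

Uncapped assessed value = $2,101,100 × 0.755 = $1,586,330.5
Cap limit = $1,803,000 × 1.02 = $1,839,060
Taxable assessed value = min($1,586,330.5, $1,839,060) = $1,586,330.5 (cap does not bind)
Northam USD: $1,586,330.5 × 0.0193 = $30,616.17865
Haverlea County: $1,586,330.5 × 0.0138 = $21,891.3609
Total = $52,507.53955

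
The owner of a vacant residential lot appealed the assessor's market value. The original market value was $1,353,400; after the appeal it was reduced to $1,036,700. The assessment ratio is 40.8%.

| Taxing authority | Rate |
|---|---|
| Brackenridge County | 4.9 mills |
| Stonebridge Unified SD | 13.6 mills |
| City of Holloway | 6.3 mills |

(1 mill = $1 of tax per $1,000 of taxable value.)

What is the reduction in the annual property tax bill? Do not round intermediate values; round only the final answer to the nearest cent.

Old assessed value = $1,353,400 × 0.408 = $552,187.2
New assessed value = $1,036,700 × 0.408 = $422,973.6
Combined rate = 0.0049 + 0.0136 + 0.0063 = 0.0248
Old tax = $552,187.2 × 0.0248 = $13,694.24256
New tax = $422,973.6 × 0.0248 = $10,489.74528
Reduction = $13,694.24256 − $10,489.74528 = $3,204.49728

$3,204.50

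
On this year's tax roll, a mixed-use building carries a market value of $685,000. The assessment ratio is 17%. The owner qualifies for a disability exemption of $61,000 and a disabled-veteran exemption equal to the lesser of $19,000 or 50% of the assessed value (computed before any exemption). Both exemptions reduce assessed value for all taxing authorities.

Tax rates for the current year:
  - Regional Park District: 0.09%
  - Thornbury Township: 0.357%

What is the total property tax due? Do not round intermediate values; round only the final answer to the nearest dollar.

Assessed value = $685,000 × 0.17 = $116,450
Disabled-veteran exemption = min($19,000, 50% × $116,450) = min($19,000, $58,225) = $19,000 (dollar cap binds)
Taxable value = $116,450 − $61,000 − $19,000 = $36,450
Regional Park District: $36,450 × 0.0009 = $32.805
Thornbury Township: $36,450 × 0.00357 = $130.1265
Total = $162.9315

$163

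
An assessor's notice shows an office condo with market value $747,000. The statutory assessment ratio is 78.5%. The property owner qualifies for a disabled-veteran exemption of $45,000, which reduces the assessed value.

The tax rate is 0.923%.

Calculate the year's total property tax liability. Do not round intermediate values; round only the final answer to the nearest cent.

$4,997.08

Assessed value = $747,000 × 0.785 = $586,395
Taxable value = $586,395 − $45,000 = $541,395
Tax = $541,395 × 0.00923 = $4,997.07585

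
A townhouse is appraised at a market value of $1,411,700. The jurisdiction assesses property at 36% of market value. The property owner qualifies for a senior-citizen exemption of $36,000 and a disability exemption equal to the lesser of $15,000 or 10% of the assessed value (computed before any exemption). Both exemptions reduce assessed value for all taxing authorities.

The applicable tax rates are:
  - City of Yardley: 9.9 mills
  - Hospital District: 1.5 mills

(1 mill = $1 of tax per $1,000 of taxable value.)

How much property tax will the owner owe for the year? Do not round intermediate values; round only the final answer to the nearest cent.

Assessed value = $1,411,700 × 0.36 = $508,212
Disability exemption = min($15,000, 10% × $508,212) = min($15,000, $50,821.2) = $15,000 (dollar cap binds)
Taxable value = $508,212 − $36,000 − $15,000 = $457,212
City of Yardley: $457,212 × 0.0099 = $4,526.3988
Hospital District: $457,212 × 0.0015 = $685.818
Total = $5,212.2168

$5,212.22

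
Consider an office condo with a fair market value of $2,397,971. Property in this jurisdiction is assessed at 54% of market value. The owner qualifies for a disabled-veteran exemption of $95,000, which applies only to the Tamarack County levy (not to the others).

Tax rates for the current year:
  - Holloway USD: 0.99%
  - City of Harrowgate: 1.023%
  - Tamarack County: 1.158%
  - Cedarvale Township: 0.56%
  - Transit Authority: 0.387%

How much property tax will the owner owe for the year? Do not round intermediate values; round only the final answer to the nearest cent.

Assessed value = $2,397,971 × 0.54 = $1,294,904.34
Holloway USD: $1,294,904.34 × 0.0099 = $12,819.552966
City of Harrowgate: $1,294,904.34 × 0.01023 = $13,246.8713982
Tamarack County: ($1,294,904.34 − $95,000) × 0.01158 = $1,199,904.34 × 0.01158 = $13,894.8922572
Cedarvale Township: $1,294,904.34 × 0.0056 = $7,251.464304
Transit Authority: $1,294,904.34 × 0.00387 = $5,011.2797958
Total = $52,224.0607212

$52,224.06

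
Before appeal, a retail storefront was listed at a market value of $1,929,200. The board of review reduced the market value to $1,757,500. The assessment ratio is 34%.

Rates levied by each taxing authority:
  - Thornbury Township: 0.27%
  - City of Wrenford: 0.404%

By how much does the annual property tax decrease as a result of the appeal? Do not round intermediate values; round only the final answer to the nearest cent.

Old assessed value = $1,929,200 × 0.34 = $655,928
New assessed value = $1,757,500 × 0.34 = $597,550
Combined rate = 0.0027 + 0.00404 = 0.00674
Old tax = $655,928 × 0.00674 = $4,420.95472
New tax = $597,550 × 0.00674 = $4,027.487
Reduction = $4,420.95472 − $4,027.487 = $393.46772

$393.47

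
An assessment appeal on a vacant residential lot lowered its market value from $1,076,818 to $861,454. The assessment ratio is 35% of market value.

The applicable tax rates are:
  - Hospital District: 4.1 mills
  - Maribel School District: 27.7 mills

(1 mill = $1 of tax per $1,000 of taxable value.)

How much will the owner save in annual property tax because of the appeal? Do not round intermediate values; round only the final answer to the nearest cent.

Old assessed value = $1,076,818 × 0.35 = $376,886.3
New assessed value = $861,454 × 0.35 = $301,508.9
Combined rate = 0.0041 + 0.0277 = 0.0318
Old tax = $376,886.3 × 0.0318 = $11,984.98434
New tax = $301,508.9 × 0.0318 = $9,587.98302
Reduction = $11,984.98434 − $9,587.98302 = $2,397.00132

$2,397.00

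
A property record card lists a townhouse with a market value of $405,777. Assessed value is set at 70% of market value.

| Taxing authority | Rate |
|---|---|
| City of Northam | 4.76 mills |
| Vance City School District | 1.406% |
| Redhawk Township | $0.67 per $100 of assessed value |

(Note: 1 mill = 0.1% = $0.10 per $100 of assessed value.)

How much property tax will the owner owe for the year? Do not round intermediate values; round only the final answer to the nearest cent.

$7,248.80

Assessed value = $405,777 × 0.7 = $284,043.9
City of Northam: $284,043.9 × 0.00476 = $1,352.048964
Vance City School District: $284,043.9 × 0.01406 = $3,993.657234
Redhawk Township: $284,043.9 × 0.0067 = $1,903.09413
Total = $7,248.800328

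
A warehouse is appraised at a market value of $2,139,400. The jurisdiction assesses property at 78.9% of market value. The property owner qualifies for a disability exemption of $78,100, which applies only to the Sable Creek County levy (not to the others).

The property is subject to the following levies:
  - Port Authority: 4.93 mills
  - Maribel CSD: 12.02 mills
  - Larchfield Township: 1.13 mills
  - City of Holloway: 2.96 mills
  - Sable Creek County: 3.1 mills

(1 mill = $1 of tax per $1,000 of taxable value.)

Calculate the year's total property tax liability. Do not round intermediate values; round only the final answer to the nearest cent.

$40,505.89

Assessed value = $2,139,400 × 0.789 = $1,687,986.6
Port Authority: $1,687,986.6 × 0.00493 = $8,321.773938
Maribel CSD: $1,687,986.6 × 0.01202 = $20,289.598932
Larchfield Township: $1,687,986.6 × 0.00113 = $1,907.424858
City of Holloway: $1,687,986.6 × 0.00296 = $4,996.440336
Sable Creek County: ($1,687,986.6 − $78,100) × 0.0031 = $1,609,886.6 × 0.0031 = $4,990.64846
Total = $40,505.886524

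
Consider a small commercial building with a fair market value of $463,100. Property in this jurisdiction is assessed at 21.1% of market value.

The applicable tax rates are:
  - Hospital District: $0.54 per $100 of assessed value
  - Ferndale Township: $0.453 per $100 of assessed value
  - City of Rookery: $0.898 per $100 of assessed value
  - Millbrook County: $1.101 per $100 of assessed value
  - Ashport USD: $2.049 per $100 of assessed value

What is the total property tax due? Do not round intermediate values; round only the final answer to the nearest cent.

$4,925.77

Assessed value = $463,100 × 0.211 = $97,714.1
Hospital District: $97,714.1 × 0.0054 = $527.65614
Ferndale Township: $97,714.1 × 0.00453 = $442.644873
City of Rookery: $97,714.1 × 0.00898 = $877.472618
Millbrook County: $97,714.1 × 0.01101 = $1,075.832241
Ashport USD: $97,714.1 × 0.02049 = $2,002.161909
Total = $527.65614 + $442.644873 + $877.472618 + $1,075.832241 + $2,002.161909 = $4,925.767781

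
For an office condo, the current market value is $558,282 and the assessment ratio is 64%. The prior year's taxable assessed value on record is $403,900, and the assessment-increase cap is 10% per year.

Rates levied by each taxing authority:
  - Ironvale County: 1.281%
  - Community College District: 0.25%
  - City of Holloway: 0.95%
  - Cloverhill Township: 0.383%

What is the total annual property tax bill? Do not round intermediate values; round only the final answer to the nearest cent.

$10,233.09

Uncapped assessed value = $558,282 × 0.64 = $357,300.48
Cap limit = $403,900 × 1.1 = $444,290
Taxable assessed value = min($357,300.48, $444,290) = $357,300.48 (cap does not bind)
Ironvale County: $357,300.48 × 0.01281 = $4,577.0191488
Community College District: $357,300.48 × 0.0025 = $893.2512
City of Holloway: $357,300.48 × 0.0095 = $3,394.35456
Cloverhill Township: $357,300.48 × 0.00383 = $1,368.4608384
Total = $10,233.0857472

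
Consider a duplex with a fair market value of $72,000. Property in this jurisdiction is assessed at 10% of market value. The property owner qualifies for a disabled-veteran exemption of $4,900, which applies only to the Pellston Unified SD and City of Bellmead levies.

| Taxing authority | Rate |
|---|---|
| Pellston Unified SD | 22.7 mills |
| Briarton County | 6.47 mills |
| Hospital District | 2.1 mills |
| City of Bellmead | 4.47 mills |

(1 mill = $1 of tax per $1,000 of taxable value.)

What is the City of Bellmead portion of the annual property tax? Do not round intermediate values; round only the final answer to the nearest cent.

$10.28

Assessed value = $72,000 × 0.1 = $7,200
City of Bellmead taxable value = $7,200 − $4,900 = $2,300
City of Bellmead levy = $2,300 × 0.00447 = $10.281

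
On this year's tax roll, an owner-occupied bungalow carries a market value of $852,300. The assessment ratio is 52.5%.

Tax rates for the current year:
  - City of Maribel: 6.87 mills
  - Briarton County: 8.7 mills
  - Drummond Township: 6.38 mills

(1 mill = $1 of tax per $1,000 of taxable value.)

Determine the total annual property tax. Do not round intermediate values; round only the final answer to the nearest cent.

$9,821.69

Assessed value = $852,300 × 0.525 = $447,457.5
City of Maribel: $447,457.5 × 0.00687 = $3,074.033025
Briarton County: $447,457.5 × 0.0087 = $3,892.88025
Drummond Township: $447,457.5 × 0.00638 = $2,854.77885
Total = $3,074.033025 + $3,892.88025 + $2,854.77885 = $9,821.692125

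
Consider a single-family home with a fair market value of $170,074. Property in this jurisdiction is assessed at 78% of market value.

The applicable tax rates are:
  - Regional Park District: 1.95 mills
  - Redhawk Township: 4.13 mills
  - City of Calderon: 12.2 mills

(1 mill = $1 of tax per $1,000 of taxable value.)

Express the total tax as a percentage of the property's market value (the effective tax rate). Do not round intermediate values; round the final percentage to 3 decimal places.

1.426%

Assessed value = $170,074 × 0.78 = $132,657.72
Regional Park District: $132,657.72 × 0.00195 = $258.682554
Redhawk Township: $132,657.72 × 0.00413 = $547.8763836
City of Calderon: $132,657.72 × 0.0122 = $1,618.424184
Total tax = $2,424.9831216
Effective rate = $2,424.9831216 ÷ $170,074 = 1.426% of market value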